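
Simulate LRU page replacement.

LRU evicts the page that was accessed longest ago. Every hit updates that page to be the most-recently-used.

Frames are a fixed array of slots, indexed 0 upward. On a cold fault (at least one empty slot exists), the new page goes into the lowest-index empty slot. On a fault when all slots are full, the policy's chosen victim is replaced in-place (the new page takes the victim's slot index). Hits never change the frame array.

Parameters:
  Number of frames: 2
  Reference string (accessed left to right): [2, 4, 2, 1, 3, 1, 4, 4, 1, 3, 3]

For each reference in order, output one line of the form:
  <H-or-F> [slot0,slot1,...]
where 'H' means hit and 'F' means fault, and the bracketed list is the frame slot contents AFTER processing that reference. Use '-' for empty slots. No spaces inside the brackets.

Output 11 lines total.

F [2,-]
F [2,4]
H [2,4]
F [2,1]
F [3,1]
H [3,1]
F [4,1]
H [4,1]
H [4,1]
F [3,1]
H [3,1]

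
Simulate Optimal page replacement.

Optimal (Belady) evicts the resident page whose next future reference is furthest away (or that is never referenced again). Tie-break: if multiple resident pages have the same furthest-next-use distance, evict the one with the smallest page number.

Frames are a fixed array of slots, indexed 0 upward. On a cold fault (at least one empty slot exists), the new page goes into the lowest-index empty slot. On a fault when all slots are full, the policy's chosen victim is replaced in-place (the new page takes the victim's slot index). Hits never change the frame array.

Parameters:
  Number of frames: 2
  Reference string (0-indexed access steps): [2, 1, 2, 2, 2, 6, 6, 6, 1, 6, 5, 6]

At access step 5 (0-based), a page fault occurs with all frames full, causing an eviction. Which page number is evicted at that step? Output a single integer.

Step 0: ref 2 -> FAULT, frames=[2,-]
Step 1: ref 1 -> FAULT, frames=[2,1]
Step 2: ref 2 -> HIT, frames=[2,1]
Step 3: ref 2 -> HIT, frames=[2,1]
Step 4: ref 2 -> HIT, frames=[2,1]
Step 5: ref 6 -> FAULT, evict 2, frames=[6,1]
At step 5: evicted page 2

Answer: 2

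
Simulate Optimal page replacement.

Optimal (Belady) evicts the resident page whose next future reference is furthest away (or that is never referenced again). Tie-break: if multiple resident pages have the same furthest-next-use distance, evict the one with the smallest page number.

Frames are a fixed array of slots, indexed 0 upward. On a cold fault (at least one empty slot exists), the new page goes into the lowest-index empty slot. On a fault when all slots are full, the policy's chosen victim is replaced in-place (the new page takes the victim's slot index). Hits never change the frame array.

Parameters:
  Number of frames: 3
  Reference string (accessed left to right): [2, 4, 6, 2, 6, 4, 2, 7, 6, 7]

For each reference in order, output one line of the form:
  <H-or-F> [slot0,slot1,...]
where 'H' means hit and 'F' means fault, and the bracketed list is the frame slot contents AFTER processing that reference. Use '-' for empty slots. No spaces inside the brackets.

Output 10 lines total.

F [2,-,-]
F [2,4,-]
F [2,4,6]
H [2,4,6]
H [2,4,6]
H [2,4,6]
H [2,4,6]
F [7,4,6]
H [7,4,6]
H [7,4,6]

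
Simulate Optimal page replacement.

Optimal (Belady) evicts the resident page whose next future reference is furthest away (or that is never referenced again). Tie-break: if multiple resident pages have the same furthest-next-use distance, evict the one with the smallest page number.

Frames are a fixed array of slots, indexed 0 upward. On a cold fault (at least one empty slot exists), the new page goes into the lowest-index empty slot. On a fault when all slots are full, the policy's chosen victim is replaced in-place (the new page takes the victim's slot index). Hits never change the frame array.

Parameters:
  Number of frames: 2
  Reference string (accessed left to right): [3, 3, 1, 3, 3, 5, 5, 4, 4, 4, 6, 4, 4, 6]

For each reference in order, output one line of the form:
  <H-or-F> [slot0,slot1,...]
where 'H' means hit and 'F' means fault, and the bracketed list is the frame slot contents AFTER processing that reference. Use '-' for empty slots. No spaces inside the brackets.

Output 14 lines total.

F [3,-]
H [3,-]
F [3,1]
H [3,1]
H [3,1]
F [3,5]
H [3,5]
F [4,5]
H [4,5]
H [4,5]
F [4,6]
H [4,6]
H [4,6]
H [4,6]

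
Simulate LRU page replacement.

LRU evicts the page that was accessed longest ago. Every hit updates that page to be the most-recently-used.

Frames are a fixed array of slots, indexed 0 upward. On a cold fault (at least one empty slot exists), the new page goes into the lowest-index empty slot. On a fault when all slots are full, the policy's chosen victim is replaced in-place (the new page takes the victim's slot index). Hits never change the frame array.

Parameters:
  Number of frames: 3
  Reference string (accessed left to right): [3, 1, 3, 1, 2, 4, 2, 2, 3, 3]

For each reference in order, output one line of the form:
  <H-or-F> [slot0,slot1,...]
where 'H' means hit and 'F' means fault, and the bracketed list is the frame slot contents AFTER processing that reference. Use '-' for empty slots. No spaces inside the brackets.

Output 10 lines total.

F [3,-,-]
F [3,1,-]
H [3,1,-]
H [3,1,-]
F [3,1,2]
F [4,1,2]
H [4,1,2]
H [4,1,2]
F [4,3,2]
H [4,3,2]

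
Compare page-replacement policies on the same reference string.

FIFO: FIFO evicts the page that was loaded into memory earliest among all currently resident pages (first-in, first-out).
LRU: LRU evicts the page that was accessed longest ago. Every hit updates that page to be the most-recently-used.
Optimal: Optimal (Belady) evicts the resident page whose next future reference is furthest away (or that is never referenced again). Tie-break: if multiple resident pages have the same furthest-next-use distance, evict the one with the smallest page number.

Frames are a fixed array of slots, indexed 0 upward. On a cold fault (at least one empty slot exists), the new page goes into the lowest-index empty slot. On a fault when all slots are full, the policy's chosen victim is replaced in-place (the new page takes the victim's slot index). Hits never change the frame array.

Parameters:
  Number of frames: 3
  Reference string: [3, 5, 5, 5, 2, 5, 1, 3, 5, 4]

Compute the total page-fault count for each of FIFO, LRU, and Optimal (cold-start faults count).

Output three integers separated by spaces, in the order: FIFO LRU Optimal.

--- FIFO ---
  step 0: ref 3 -> FAULT, frames=[3,-,-] (faults so far: 1)
  step 1: ref 5 -> FAULT, frames=[3,5,-] (faults so far: 2)
  step 2: ref 5 -> HIT, frames=[3,5,-] (faults so far: 2)
  step 3: ref 5 -> HIT, frames=[3,5,-] (faults so far: 2)
  step 4: ref 2 -> FAULT, frames=[3,5,2] (faults so far: 3)
  step 5: ref 5 -> HIT, frames=[3,5,2] (faults so far: 3)
  step 6: ref 1 -> FAULT, evict 3, frames=[1,5,2] (faults so far: 4)
  step 7: ref 3 -> FAULT, evict 5, frames=[1,3,2] (faults so far: 5)
  step 8: ref 5 -> FAULT, evict 2, frames=[1,3,5] (faults so far: 6)
  step 9: ref 4 -> FAULT, evict 1, frames=[4,3,5] (faults so far: 7)
  FIFO total faults: 7
--- LRU ---
  step 0: ref 3 -> FAULT, frames=[3,-,-] (faults so far: 1)
  step 1: ref 5 -> FAULT, frames=[3,5,-] (faults so far: 2)
  step 2: ref 5 -> HIT, frames=[3,5,-] (faults so far: 2)
  step 3: ref 5 -> HIT, frames=[3,5,-] (faults so far: 2)
  step 4: ref 2 -> FAULT, frames=[3,5,2] (faults so far: 3)
  step 5: ref 5 -> HIT, frames=[3,5,2] (faults so far: 3)
  step 6: ref 1 -> FAULT, evict 3, frames=[1,5,2] (faults so far: 4)
  step 7: ref 3 -> FAULT, evict 2, frames=[1,5,3] (faults so far: 5)
  step 8: ref 5 -> HIT, frames=[1,5,3] (faults so far: 5)
  step 9: ref 4 -> FAULT, evict 1, frames=[4,5,3] (faults so far: 6)
  LRU total faults: 6
--- Optimal ---
  step 0: ref 3 -> FAULT, frames=[3,-,-] (faults so far: 1)
  step 1: ref 5 -> FAULT, frames=[3,5,-] (faults so far: 2)
  step 2: ref 5 -> HIT, frames=[3,5,-] (faults so far: 2)
  step 3: ref 5 -> HIT, frames=[3,5,-] (faults so far: 2)
  step 4: ref 2 -> FAULT, frames=[3,5,2] (faults so far: 3)
  step 5: ref 5 -> HIT, frames=[3,5,2] (faults so far: 3)
  step 6: ref 1 -> FAULT, evict 2, frames=[3,5,1] (faults so far: 4)
  step 7: ref 3 -> HIT, frames=[3,5,1] (faults so far: 4)
  step 8: ref 5 -> HIT, frames=[3,5,1] (faults so far: 4)
  step 9: ref 4 -> FAULT, evict 1, frames=[3,5,4] (faults so far: 5)
  Optimal total faults: 5

Answer: 7 6 5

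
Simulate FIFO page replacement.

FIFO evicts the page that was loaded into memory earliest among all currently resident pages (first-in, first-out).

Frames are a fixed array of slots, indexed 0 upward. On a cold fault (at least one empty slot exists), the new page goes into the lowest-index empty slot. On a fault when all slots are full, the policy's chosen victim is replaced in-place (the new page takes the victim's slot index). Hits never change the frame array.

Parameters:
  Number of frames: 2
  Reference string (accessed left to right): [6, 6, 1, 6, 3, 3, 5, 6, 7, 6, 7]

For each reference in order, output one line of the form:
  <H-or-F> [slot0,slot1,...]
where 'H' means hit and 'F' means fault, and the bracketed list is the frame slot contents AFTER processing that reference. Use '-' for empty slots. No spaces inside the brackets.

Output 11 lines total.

F [6,-]
H [6,-]
F [6,1]
H [6,1]
F [3,1]
H [3,1]
F [3,5]
F [6,5]
F [6,7]
H [6,7]
H [6,7]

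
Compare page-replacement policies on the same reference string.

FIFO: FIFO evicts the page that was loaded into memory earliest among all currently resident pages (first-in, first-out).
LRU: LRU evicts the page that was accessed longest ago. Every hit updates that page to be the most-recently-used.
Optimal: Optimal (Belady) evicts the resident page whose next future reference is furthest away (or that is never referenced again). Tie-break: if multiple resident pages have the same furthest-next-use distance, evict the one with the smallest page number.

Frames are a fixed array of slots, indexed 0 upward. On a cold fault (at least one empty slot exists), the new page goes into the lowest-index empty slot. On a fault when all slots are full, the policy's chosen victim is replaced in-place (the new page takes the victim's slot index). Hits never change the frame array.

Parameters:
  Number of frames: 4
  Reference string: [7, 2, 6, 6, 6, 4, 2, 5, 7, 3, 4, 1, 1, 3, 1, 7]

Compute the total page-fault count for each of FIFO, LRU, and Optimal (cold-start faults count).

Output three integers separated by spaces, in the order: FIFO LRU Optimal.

--- FIFO ---
  step 0: ref 7 -> FAULT, frames=[7,-,-,-] (faults so far: 1)
  step 1: ref 2 -> FAULT, frames=[7,2,-,-] (faults so far: 2)
  step 2: ref 6 -> FAULT, frames=[7,2,6,-] (faults so far: 3)
  step 3: ref 6 -> HIT, frames=[7,2,6,-] (faults so far: 3)
  step 4: ref 6 -> HIT, frames=[7,2,6,-] (faults so far: 3)
  step 5: ref 4 -> FAULT, frames=[7,2,6,4] (faults so far: 4)
  step 6: ref 2 -> HIT, frames=[7,2,6,4] (faults so far: 4)
  step 7: ref 5 -> FAULT, evict 7, frames=[5,2,6,4] (faults so far: 5)
  step 8: ref 7 -> FAULT, evict 2, frames=[5,7,6,4] (faults so far: 6)
  step 9: ref 3 -> FAULT, evict 6, frames=[5,7,3,4] (faults so far: 7)
  step 10: ref 4 -> HIT, frames=[5,7,3,4] (faults so far: 7)
  step 11: ref 1 -> FAULT, evict 4, frames=[5,7,3,1] (faults so far: 8)
  step 12: ref 1 -> HIT, frames=[5,7,3,1] (faults so far: 8)
  step 13: ref 3 -> HIT, frames=[5,7,3,1] (faults so far: 8)
  step 14: ref 1 -> HIT, frames=[5,7,3,1] (faults so far: 8)
  step 15: ref 7 -> HIT, frames=[5,7,3,1] (faults so far: 8)
  FIFO total faults: 8
--- LRU ---
  step 0: ref 7 -> FAULT, frames=[7,-,-,-] (faults so far: 1)
  step 1: ref 2 -> FAULT, frames=[7,2,-,-] (faults so far: 2)
  step 2: ref 6 -> FAULT, frames=[7,2,6,-] (faults so far: 3)
  step 3: ref 6 -> HIT, frames=[7,2,6,-] (faults so far: 3)
  step 4: ref 6 -> HIT, frames=[7,2,6,-] (faults so far: 3)
  step 5: ref 4 -> FAULT, frames=[7,2,6,4] (faults so far: 4)
  step 6: ref 2 -> HIT, frames=[7,2,6,4] (faults so far: 4)
  step 7: ref 5 -> FAULT, evict 7, frames=[5,2,6,4] (faults so far: 5)
  step 8: ref 7 -> FAULT, evict 6, frames=[5,2,7,4] (faults so far: 6)
  step 9: ref 3 -> FAULT, evict 4, frames=[5,2,7,3] (faults so far: 7)
  step 10: ref 4 -> FAULT, evict 2, frames=[5,4,7,3] (faults so far: 8)
  step 11: ref 1 -> FAULT, evict 5, frames=[1,4,7,3] (faults so far: 9)
  step 12: ref 1 -> HIT, frames=[1,4,7,3] (faults so far: 9)
  step 13: ref 3 -> HIT, frames=[1,4,7,3] (faults so far: 9)
  step 14: ref 1 -> HIT, frames=[1,4,7,3] (faults so far: 9)
  step 15: ref 7 -> HIT, frames=[1,4,7,3] (faults so far: 9)
  LRU total faults: 9
--- Optimal ---
  step 0: ref 7 -> FAULT, frames=[7,-,-,-] (faults so far: 1)
  step 1: ref 2 -> FAULT, frames=[7,2,-,-] (faults so far: 2)
  step 2: ref 6 -> FAULT, frames=[7,2,6,-] (faults so far: 3)
  step 3: ref 6 -> HIT, frames=[7,2,6,-] (faults so far: 3)
  step 4: ref 6 -> HIT, frames=[7,2,6,-] (faults so far: 3)
  step 5: ref 4 -> FAULT, frames=[7,2,6,4] (faults so far: 4)
  step 6: ref 2 -> HIT, frames=[7,2,6,4] (faults so far: 4)
  step 7: ref 5 -> FAULT, evict 2, frames=[7,5,6,4] (faults so far: 5)
  step 8: ref 7 -> HIT, frames=[7,5,6,4] (faults so far: 5)
  step 9: ref 3 -> FAULT, evict 5, frames=[7,3,6,4] (faults so far: 6)
  step 10: ref 4 -> HIT, frames=[7,3,6,4] (faults so far: 6)
  step 11: ref 1 -> FAULT, evict 4, frames=[7,3,6,1] (faults so far: 7)
  step 12: ref 1 -> HIT, frames=[7,3,6,1] (faults so far: 7)
  step 13: ref 3 -> HIT, frames=[7,3,6,1] (faults so far: 7)
  step 14: ref 1 -> HIT, frames=[7,3,6,1] (faults so far: 7)
  step 15: ref 7 -> HIT, frames=[7,3,6,1] (faults so far: 7)
  Optimal total faults: 7

Answer: 8 9 7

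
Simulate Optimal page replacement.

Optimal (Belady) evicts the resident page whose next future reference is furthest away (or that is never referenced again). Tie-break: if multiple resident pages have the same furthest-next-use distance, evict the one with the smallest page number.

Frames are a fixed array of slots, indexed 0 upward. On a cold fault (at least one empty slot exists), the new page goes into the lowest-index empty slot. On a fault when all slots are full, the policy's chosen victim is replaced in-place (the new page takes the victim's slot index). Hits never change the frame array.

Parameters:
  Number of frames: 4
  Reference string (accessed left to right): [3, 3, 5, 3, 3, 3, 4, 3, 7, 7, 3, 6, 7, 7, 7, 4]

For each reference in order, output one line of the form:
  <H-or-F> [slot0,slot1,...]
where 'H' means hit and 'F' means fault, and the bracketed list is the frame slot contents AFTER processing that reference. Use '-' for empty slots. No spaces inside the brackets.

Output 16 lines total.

F [3,-,-,-]
H [3,-,-,-]
F [3,5,-,-]
H [3,5,-,-]
H [3,5,-,-]
H [3,5,-,-]
F [3,5,4,-]
H [3,5,4,-]
F [3,5,4,7]
H [3,5,4,7]
H [3,5,4,7]
F [6,5,4,7]
H [6,5,4,7]
H [6,5,4,7]
H [6,5,4,7]
H [6,5,4,7]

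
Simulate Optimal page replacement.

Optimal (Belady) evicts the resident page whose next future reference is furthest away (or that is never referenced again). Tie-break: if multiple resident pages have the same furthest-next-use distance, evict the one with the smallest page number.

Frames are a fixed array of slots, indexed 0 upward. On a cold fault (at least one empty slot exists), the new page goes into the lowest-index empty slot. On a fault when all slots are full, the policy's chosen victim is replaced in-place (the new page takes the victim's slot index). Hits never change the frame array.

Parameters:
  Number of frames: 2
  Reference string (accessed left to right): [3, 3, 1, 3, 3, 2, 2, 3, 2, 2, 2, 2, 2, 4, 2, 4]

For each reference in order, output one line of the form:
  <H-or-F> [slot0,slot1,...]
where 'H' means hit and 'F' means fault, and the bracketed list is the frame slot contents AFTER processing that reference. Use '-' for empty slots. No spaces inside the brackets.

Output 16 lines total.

F [3,-]
H [3,-]
F [3,1]
H [3,1]
H [3,1]
F [3,2]
H [3,2]
H [3,2]
H [3,2]
H [3,2]
H [3,2]
H [3,2]
H [3,2]
F [4,2]
H [4,2]
H [4,2]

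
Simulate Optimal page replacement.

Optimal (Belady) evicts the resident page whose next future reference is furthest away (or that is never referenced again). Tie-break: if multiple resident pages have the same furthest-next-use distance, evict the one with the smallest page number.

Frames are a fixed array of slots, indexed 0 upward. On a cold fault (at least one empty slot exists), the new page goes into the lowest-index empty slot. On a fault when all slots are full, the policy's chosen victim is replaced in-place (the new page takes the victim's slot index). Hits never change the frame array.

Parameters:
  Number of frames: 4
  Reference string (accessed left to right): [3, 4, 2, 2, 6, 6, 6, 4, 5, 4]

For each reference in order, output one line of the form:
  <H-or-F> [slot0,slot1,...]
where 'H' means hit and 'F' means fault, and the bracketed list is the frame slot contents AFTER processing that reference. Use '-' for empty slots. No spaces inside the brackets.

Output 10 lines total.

F [3,-,-,-]
F [3,4,-,-]
F [3,4,2,-]
H [3,4,2,-]
F [3,4,2,6]
H [3,4,2,6]
H [3,4,2,6]
H [3,4,2,6]
F [3,4,5,6]
H [3,4,5,6]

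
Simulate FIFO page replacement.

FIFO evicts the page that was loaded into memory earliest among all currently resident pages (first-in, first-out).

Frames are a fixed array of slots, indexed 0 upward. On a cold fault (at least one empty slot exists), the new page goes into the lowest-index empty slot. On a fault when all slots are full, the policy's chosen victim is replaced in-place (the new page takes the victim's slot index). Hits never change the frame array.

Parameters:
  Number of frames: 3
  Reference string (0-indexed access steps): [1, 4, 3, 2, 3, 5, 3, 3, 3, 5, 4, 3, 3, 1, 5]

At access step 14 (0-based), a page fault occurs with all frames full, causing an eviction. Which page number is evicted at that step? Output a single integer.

Answer: 4

Derivation:
Step 0: ref 1 -> FAULT, frames=[1,-,-]
Step 1: ref 4 -> FAULT, frames=[1,4,-]
Step 2: ref 3 -> FAULT, frames=[1,4,3]
Step 3: ref 2 -> FAULT, evict 1, frames=[2,4,3]
Step 4: ref 3 -> HIT, frames=[2,4,3]
Step 5: ref 5 -> FAULT, evict 4, frames=[2,5,3]
Step 6: ref 3 -> HIT, frames=[2,5,3]
Step 7: ref 3 -> HIT, frames=[2,5,3]
Step 8: ref 3 -> HIT, frames=[2,5,3]
Step 9: ref 5 -> HIT, frames=[2,5,3]
Step 10: ref 4 -> FAULT, evict 3, frames=[2,5,4]
Step 11: ref 3 -> FAULT, evict 2, frames=[3,5,4]
Step 12: ref 3 -> HIT, frames=[3,5,4]
Step 13: ref 1 -> FAULT, evict 5, frames=[3,1,4]
Step 14: ref 5 -> FAULT, evict 4, frames=[3,1,5]
At step 14: evicted page 4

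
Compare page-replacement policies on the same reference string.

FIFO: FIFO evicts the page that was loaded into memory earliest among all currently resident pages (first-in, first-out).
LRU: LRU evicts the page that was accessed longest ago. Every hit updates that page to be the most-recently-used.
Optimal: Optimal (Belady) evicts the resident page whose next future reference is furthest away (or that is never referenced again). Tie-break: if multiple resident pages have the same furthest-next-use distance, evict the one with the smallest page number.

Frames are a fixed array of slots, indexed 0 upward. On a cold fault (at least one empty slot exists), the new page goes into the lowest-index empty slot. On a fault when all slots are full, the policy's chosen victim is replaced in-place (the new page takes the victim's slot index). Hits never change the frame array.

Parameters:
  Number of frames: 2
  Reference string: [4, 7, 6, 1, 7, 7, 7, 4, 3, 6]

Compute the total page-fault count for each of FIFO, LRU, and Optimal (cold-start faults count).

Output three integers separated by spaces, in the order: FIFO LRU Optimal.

Answer: 8 8 7

Derivation:
--- FIFO ---
  step 0: ref 4 -> FAULT, frames=[4,-] (faults so far: 1)
  step 1: ref 7 -> FAULT, frames=[4,7] (faults so far: 2)
  step 2: ref 6 -> FAULT, evict 4, frames=[6,7] (faults so far: 3)
  step 3: ref 1 -> FAULT, evict 7, frames=[6,1] (faults so far: 4)
  step 4: ref 7 -> FAULT, evict 6, frames=[7,1] (faults so far: 5)
  step 5: ref 7 -> HIT, frames=[7,1] (faults so far: 5)
  step 6: ref 7 -> HIT, frames=[7,1] (faults so far: 5)
  step 7: ref 4 -> FAULT, evict 1, frames=[7,4] (faults so far: 6)
  step 8: ref 3 -> FAULT, evict 7, frames=[3,4] (faults so far: 7)
  step 9: ref 6 -> FAULT, evict 4, frames=[3,6] (faults so far: 8)
  FIFO total faults: 8
--- LRU ---
  step 0: ref 4 -> FAULT, frames=[4,-] (faults so far: 1)
  step 1: ref 7 -> FAULT, frames=[4,7] (faults so far: 2)
  step 2: ref 6 -> FAULT, evict 4, frames=[6,7] (faults so far: 3)
  step 3: ref 1 -> FAULT, evict 7, frames=[6,1] (faults so far: 4)
  step 4: ref 7 -> FAULT, evict 6, frames=[7,1] (faults so far: 5)
  step 5: ref 7 -> HIT, frames=[7,1] (faults so far: 5)
  step 6: ref 7 -> HIT, frames=[7,1] (faults so far: 5)
  step 7: ref 4 -> FAULT, evict 1, frames=[7,4] (faults so far: 6)
  step 8: ref 3 -> FAULT, evict 7, frames=[3,4] (faults so far: 7)
  step 9: ref 6 -> FAULT, evict 4, frames=[3,6] (faults so far: 8)
  LRU total faults: 8
--- Optimal ---
  step 0: ref 4 -> FAULT, frames=[4,-] (faults so far: 1)
  step 1: ref 7 -> FAULT, frames=[4,7] (faults so far: 2)
  step 2: ref 6 -> FAULT, evict 4, frames=[6,7] (faults so far: 3)
  step 3: ref 1 -> FAULT, evict 6, frames=[1,7] (faults so far: 4)
  step 4: ref 7 -> HIT, frames=[1,7] (faults so far: 4)
  step 5: ref 7 -> HIT, frames=[1,7] (faults so far: 4)
  step 6: ref 7 -> HIT, frames=[1,7] (faults so far: 4)
  step 7: ref 4 -> FAULT, evict 1, frames=[4,7] (faults so far: 5)
  step 8: ref 3 -> FAULT, evict 4, frames=[3,7] (faults so far: 6)
  step 9: ref 6 -> FAULT, evict 3, frames=[6,7] (faults so far: 7)
  Optimal total faults: 7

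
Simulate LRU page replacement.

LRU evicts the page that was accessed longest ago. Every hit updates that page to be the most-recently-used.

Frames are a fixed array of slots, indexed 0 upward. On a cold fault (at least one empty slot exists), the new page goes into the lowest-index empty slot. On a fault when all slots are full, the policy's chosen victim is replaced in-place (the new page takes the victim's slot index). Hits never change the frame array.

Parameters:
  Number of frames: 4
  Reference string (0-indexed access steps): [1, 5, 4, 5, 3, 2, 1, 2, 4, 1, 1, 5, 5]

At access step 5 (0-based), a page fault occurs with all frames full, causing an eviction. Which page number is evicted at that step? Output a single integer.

Answer: 1

Derivation:
Step 0: ref 1 -> FAULT, frames=[1,-,-,-]
Step 1: ref 5 -> FAULT, frames=[1,5,-,-]
Step 2: ref 4 -> FAULT, frames=[1,5,4,-]
Step 3: ref 5 -> HIT, frames=[1,5,4,-]
Step 4: ref 3 -> FAULT, frames=[1,5,4,3]
Step 5: ref 2 -> FAULT, evict 1, frames=[2,5,4,3]
At step 5: evicted page 1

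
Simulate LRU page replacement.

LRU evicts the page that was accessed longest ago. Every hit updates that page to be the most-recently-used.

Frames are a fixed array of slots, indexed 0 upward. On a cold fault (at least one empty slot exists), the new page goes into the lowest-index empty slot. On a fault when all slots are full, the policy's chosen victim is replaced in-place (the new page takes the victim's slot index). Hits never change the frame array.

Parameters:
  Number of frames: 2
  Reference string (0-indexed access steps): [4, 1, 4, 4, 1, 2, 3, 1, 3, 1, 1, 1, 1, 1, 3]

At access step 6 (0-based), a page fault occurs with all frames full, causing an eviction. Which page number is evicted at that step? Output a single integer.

Step 0: ref 4 -> FAULT, frames=[4,-]
Step 1: ref 1 -> FAULT, frames=[4,1]
Step 2: ref 4 -> HIT, frames=[4,1]
Step 3: ref 4 -> HIT, frames=[4,1]
Step 4: ref 1 -> HIT, frames=[4,1]
Step 5: ref 2 -> FAULT, evict 4, frames=[2,1]
Step 6: ref 3 -> FAULT, evict 1, frames=[2,3]
At step 6: evicted page 1

Answer: 1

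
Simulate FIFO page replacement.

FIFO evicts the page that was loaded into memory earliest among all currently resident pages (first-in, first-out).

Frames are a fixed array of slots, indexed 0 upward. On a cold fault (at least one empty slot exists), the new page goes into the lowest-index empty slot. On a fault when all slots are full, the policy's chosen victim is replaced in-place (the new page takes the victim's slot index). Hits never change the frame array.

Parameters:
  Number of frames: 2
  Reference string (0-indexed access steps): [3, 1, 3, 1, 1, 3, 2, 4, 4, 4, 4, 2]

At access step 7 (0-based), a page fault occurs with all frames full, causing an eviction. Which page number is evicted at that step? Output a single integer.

Step 0: ref 3 -> FAULT, frames=[3,-]
Step 1: ref 1 -> FAULT, frames=[3,1]
Step 2: ref 3 -> HIT, frames=[3,1]
Step 3: ref 1 -> HIT, frames=[3,1]
Step 4: ref 1 -> HIT, frames=[3,1]
Step 5: ref 3 -> HIT, frames=[3,1]
Step 6: ref 2 -> FAULT, evict 3, frames=[2,1]
Step 7: ref 4 -> FAULT, evict 1, frames=[2,4]
At step 7: evicted page 1

Answer: 1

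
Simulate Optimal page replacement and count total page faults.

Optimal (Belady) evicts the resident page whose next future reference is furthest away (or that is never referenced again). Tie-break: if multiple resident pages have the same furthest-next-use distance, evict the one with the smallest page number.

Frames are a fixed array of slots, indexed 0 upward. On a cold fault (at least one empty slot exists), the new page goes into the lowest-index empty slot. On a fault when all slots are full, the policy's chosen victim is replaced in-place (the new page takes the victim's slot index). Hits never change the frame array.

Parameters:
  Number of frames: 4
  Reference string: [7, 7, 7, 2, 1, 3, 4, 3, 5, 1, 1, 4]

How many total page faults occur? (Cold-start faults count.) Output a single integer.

Step 0: ref 7 → FAULT, frames=[7,-,-,-]
Step 1: ref 7 → HIT, frames=[7,-,-,-]
Step 2: ref 7 → HIT, frames=[7,-,-,-]
Step 3: ref 2 → FAULT, frames=[7,2,-,-]
Step 4: ref 1 → FAULT, frames=[7,2,1,-]
Step 5: ref 3 → FAULT, frames=[7,2,1,3]
Step 6: ref 4 → FAULT (evict 2), frames=[7,4,1,3]
Step 7: ref 3 → HIT, frames=[7,4,1,3]
Step 8: ref 5 → FAULT (evict 3), frames=[7,4,1,5]
Step 9: ref 1 → HIT, frames=[7,4,1,5]
Step 10: ref 1 → HIT, frames=[7,4,1,5]
Step 11: ref 4 → HIT, frames=[7,4,1,5]
Total faults: 6

Answer: 6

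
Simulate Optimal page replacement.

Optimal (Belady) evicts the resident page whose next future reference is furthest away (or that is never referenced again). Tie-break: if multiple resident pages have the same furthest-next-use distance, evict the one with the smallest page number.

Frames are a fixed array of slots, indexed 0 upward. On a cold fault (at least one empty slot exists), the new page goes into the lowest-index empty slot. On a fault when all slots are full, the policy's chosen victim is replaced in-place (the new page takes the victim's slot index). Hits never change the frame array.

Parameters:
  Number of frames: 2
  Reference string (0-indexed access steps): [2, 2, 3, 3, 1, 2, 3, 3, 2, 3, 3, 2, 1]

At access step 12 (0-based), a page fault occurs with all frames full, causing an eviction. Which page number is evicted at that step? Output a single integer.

Answer: 2

Derivation:
Step 0: ref 2 -> FAULT, frames=[2,-]
Step 1: ref 2 -> HIT, frames=[2,-]
Step 2: ref 3 -> FAULT, frames=[2,3]
Step 3: ref 3 -> HIT, frames=[2,3]
Step 4: ref 1 -> FAULT, evict 3, frames=[2,1]
Step 5: ref 2 -> HIT, frames=[2,1]
Step 6: ref 3 -> FAULT, evict 1, frames=[2,3]
Step 7: ref 3 -> HIT, frames=[2,3]
Step 8: ref 2 -> HIT, frames=[2,3]
Step 9: ref 3 -> HIT, frames=[2,3]
Step 10: ref 3 -> HIT, frames=[2,3]
Step 11: ref 2 -> HIT, frames=[2,3]
Step 12: ref 1 -> FAULT, evict 2, frames=[1,3]
At step 12: evicted page 2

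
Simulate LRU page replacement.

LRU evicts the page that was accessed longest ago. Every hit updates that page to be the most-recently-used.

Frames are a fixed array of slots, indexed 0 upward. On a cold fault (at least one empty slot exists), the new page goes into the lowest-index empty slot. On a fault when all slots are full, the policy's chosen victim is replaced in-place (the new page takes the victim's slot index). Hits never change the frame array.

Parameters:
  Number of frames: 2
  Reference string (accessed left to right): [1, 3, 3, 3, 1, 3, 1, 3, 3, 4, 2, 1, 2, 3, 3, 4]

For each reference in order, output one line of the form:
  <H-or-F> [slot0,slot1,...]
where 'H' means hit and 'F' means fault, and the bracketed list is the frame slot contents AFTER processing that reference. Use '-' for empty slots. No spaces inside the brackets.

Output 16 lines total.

F [1,-]
F [1,3]
H [1,3]
H [1,3]
H [1,3]
H [1,3]
H [1,3]
H [1,3]
H [1,3]
F [4,3]
F [4,2]
F [1,2]
H [1,2]
F [3,2]
H [3,2]
F [3,4]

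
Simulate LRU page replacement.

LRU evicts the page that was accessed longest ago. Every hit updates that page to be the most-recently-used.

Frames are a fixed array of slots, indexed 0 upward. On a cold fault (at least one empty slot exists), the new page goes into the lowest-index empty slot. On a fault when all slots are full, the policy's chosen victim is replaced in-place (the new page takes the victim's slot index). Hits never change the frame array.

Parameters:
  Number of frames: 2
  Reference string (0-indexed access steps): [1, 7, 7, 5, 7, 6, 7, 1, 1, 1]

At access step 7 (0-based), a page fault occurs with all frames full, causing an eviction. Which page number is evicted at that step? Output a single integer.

Answer: 6

Derivation:
Step 0: ref 1 -> FAULT, frames=[1,-]
Step 1: ref 7 -> FAULT, frames=[1,7]
Step 2: ref 7 -> HIT, frames=[1,7]
Step 3: ref 5 -> FAULT, evict 1, frames=[5,7]
Step 4: ref 7 -> HIT, frames=[5,7]
Step 5: ref 6 -> FAULT, evict 5, frames=[6,7]
Step 6: ref 7 -> HIT, frames=[6,7]
Step 7: ref 1 -> FAULT, evict 6, frames=[1,7]
At step 7: evicted page 6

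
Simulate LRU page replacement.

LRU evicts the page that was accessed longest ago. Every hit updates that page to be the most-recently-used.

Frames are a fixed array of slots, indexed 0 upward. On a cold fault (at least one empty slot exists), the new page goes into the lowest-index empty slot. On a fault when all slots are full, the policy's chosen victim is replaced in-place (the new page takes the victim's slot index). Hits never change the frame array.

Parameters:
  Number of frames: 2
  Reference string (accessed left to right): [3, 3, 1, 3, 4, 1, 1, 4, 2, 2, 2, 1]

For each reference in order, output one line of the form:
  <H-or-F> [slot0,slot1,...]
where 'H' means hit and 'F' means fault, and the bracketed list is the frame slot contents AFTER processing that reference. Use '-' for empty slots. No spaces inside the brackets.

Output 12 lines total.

F [3,-]
H [3,-]
F [3,1]
H [3,1]
F [3,4]
F [1,4]
H [1,4]
H [1,4]
F [2,4]
H [2,4]
H [2,4]
F [2,1]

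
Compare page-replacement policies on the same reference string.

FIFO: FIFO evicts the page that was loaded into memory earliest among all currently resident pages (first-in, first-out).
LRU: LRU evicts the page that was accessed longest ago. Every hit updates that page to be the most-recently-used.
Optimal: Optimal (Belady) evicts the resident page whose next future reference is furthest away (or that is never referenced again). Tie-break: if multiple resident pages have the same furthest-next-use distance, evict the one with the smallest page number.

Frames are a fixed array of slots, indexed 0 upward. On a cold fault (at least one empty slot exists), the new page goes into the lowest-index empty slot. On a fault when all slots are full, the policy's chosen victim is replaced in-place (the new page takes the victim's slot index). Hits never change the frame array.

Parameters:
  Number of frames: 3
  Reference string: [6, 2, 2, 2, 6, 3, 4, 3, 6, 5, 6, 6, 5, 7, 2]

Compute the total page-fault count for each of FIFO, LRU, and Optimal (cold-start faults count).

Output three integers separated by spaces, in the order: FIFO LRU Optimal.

--- FIFO ---
  step 0: ref 6 -> FAULT, frames=[6,-,-] (faults so far: 1)
  step 1: ref 2 -> FAULT, frames=[6,2,-] (faults so far: 2)
  step 2: ref 2 -> HIT, frames=[6,2,-] (faults so far: 2)
  step 3: ref 2 -> HIT, frames=[6,2,-] (faults so far: 2)
  step 4: ref 6 -> HIT, frames=[6,2,-] (faults so far: 2)
  step 5: ref 3 -> FAULT, frames=[6,2,3] (faults so far: 3)
  step 6: ref 4 -> FAULT, evict 6, frames=[4,2,3] (faults so far: 4)
  step 7: ref 3 -> HIT, frames=[4,2,3] (faults so far: 4)
  step 8: ref 6 -> FAULT, evict 2, frames=[4,6,3] (faults so far: 5)
  step 9: ref 5 -> FAULT, evict 3, frames=[4,6,5] (faults so far: 6)
  step 10: ref 6 -> HIT, frames=[4,6,5] (faults so far: 6)
  step 11: ref 6 -> HIT, frames=[4,6,5] (faults so far: 6)
  step 12: ref 5 -> HIT, frames=[4,6,5] (faults so far: 6)
  step 13: ref 7 -> FAULT, evict 4, frames=[7,6,5] (faults so far: 7)
  step 14: ref 2 -> FAULT, evict 6, frames=[7,2,5] (faults so far: 8)
  FIFO total faults: 8
--- LRU ---
  step 0: ref 6 -> FAULT, frames=[6,-,-] (faults so far: 1)
  step 1: ref 2 -> FAULT, frames=[6,2,-] (faults so far: 2)
  step 2: ref 2 -> HIT, frames=[6,2,-] (faults so far: 2)
  step 3: ref 2 -> HIT, frames=[6,2,-] (faults so far: 2)
  step 4: ref 6 -> HIT, frames=[6,2,-] (faults so far: 2)
  step 5: ref 3 -> FAULT, frames=[6,2,3] (faults so far: 3)
  step 6: ref 4 -> FAULT, evict 2, frames=[6,4,3] (faults so far: 4)
  step 7: ref 3 -> HIT, frames=[6,4,3] (faults so far: 4)
  step 8: ref 6 -> HIT, frames=[6,4,3] (faults so far: 4)
  step 9: ref 5 -> FAULT, evict 4, frames=[6,5,3] (faults so far: 5)
  step 10: ref 6 -> HIT, frames=[6,5,3] (faults so far: 5)
  step 11: ref 6 -> HIT, frames=[6,5,3] (faults so far: 5)
  step 12: ref 5 -> HIT, frames=[6,5,3] (faults so far: 5)
  step 13: ref 7 -> FAULT, evict 3, frames=[6,5,7] (faults so far: 6)
  step 14: ref 2 -> FAULT, evict 6, frames=[2,5,7] (faults so far: 7)
  LRU total faults: 7
--- Optimal ---
  step 0: ref 6 -> FAULT, frames=[6,-,-] (faults so far: 1)
  step 1: ref 2 -> FAULT, frames=[6,2,-] (faults so far: 2)
  step 2: ref 2 -> HIT, frames=[6,2,-] (faults so far: 2)
  step 3: ref 2 -> HIT, frames=[6,2,-] (faults so far: 2)
  step 4: ref 6 -> HIT, frames=[6,2,-] (faults so far: 2)
  step 5: ref 3 -> FAULT, frames=[6,2,3] (faults so far: 3)
  step 6: ref 4 -> FAULT, evict 2, frames=[6,4,3] (faults so far: 4)
  step 7: ref 3 -> HIT, frames=[6,4,3] (faults so far: 4)
  step 8: ref 6 -> HIT, frames=[6,4,3] (faults so far: 4)
  step 9: ref 5 -> FAULT, evict 3, frames=[6,4,5] (faults so far: 5)
  step 10: ref 6 -> HIT, frames=[6,4,5] (faults so far: 5)
  step 11: ref 6 -> HIT, frames=[6,4,5] (faults so far: 5)
  step 12: ref 5 -> HIT, frames=[6,4,5] (faults so far: 5)
  step 13: ref 7 -> FAULT, evict 4, frames=[6,7,5] (faults so far: 6)
  step 14: ref 2 -> FAULT, evict 5, frames=[6,7,2] (faults so far: 7)
  Optimal total faults: 7

Answer: 8 7 7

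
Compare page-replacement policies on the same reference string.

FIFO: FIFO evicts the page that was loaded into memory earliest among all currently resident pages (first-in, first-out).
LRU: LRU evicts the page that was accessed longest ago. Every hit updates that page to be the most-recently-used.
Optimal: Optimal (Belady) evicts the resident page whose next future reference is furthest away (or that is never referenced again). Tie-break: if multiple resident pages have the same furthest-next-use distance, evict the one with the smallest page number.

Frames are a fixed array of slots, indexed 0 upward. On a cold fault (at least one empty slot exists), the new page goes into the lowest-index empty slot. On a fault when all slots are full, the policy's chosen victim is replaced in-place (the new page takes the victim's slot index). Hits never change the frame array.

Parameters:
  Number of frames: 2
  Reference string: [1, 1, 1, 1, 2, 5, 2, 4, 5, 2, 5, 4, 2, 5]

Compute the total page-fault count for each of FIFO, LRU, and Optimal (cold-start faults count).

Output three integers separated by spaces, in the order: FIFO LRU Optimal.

--- FIFO ---
  step 0: ref 1 -> FAULT, frames=[1,-] (faults so far: 1)
  step 1: ref 1 -> HIT, frames=[1,-] (faults so far: 1)
  step 2: ref 1 -> HIT, frames=[1,-] (faults so far: 1)
  step 3: ref 1 -> HIT, frames=[1,-] (faults so far: 1)
  step 4: ref 2 -> FAULT, frames=[1,2] (faults so far: 2)
  step 5: ref 5 -> FAULT, evict 1, frames=[5,2] (faults so far: 3)
  step 6: ref 2 -> HIT, frames=[5,2] (faults so far: 3)
  step 7: ref 4 -> FAULT, evict 2, frames=[5,4] (faults so far: 4)
  step 8: ref 5 -> HIT, frames=[5,4] (faults so far: 4)
  step 9: ref 2 -> FAULT, evict 5, frames=[2,4] (faults so far: 5)
  step 10: ref 5 -> FAULT, evict 4, frames=[2,5] (faults so far: 6)
  step 11: ref 4 -> FAULT, evict 2, frames=[4,5] (faults so far: 7)
  step 12: ref 2 -> FAULT, evict 5, frames=[4,2] (faults so far: 8)
  step 13: ref 5 -> FAULT, evict 4, frames=[5,2] (faults so far: 9)
  FIFO total faults: 9
--- LRU ---
  step 0: ref 1 -> FAULT, frames=[1,-] (faults so far: 1)
  step 1: ref 1 -> HIT, frames=[1,-] (faults so far: 1)
  step 2: ref 1 -> HIT, frames=[1,-] (faults so far: 1)
  step 3: ref 1 -> HIT, frames=[1,-] (faults so far: 1)
  step 4: ref 2 -> FAULT, frames=[1,2] (faults so far: 2)
  step 5: ref 5 -> FAULT, evict 1, frames=[5,2] (faults so far: 3)
  step 6: ref 2 -> HIT, frames=[5,2] (faults so far: 3)
  step 7: ref 4 -> FAULT, evict 5, frames=[4,2] (faults so far: 4)
  step 8: ref 5 -> FAULT, evict 2, frames=[4,5] (faults so far: 5)
  step 9: ref 2 -> FAULT, evict 4, frames=[2,5] (faults so far: 6)
  step 10: ref 5 -> HIT, frames=[2,5] (faults so far: 6)
  step 11: ref 4 -> FAULT, evict 2, frames=[4,5] (faults so far: 7)
  step 12: ref 2 -> FAULT, evict 5, frames=[4,2] (faults so far: 8)
  step 13: ref 5 -> FAULT, evict 4, frames=[5,2] (faults so far: 9)
  LRU total faults: 9
--- Optimal ---
  step 0: ref 1 -> FAULT, frames=[1,-] (faults so far: 1)
  step 1: ref 1 -> HIT, frames=[1,-] (faults so far: 1)
  step 2: ref 1 -> HIT, frames=[1,-] (faults so far: 1)
  step 3: ref 1 -> HIT, frames=[1,-] (faults so far: 1)
  step 4: ref 2 -> FAULT, frames=[1,2] (faults so far: 2)
  step 5: ref 5 -> FAULT, evict 1, frames=[5,2] (faults so far: 3)
  step 6: ref 2 -> HIT, frames=[5,2] (faults so far: 3)
  step 7: ref 4 -> FAULT, evict 2, frames=[5,4] (faults so far: 4)
  step 8: ref 5 -> HIT, frames=[5,4] (faults so far: 4)
  step 9: ref 2 -> FAULT, evict 4, frames=[5,2] (faults so far: 5)
  step 10: ref 5 -> HIT, frames=[5,2] (faults so far: 5)
  step 11: ref 4 -> FAULT, evict 5, frames=[4,2] (faults so far: 6)
  step 12: ref 2 -> HIT, frames=[4,2] (faults so far: 6)
  step 13: ref 5 -> FAULT, evict 2, frames=[4,5] (faults so far: 7)
  Optimal total faults: 7

Answer: 9 9 7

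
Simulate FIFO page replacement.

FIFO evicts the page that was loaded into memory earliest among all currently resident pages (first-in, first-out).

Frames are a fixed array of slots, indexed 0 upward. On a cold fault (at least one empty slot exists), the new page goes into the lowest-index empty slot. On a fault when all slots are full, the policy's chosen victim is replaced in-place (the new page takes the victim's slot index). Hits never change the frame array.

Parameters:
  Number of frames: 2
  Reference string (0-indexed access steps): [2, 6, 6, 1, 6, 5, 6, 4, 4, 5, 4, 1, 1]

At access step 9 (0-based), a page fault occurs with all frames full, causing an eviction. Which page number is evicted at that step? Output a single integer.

Answer: 6

Derivation:
Step 0: ref 2 -> FAULT, frames=[2,-]
Step 1: ref 6 -> FAULT, frames=[2,6]
Step 2: ref 6 -> HIT, frames=[2,6]
Step 3: ref 1 -> FAULT, evict 2, frames=[1,6]
Step 4: ref 6 -> HIT, frames=[1,6]
Step 5: ref 5 -> FAULT, evict 6, frames=[1,5]
Step 6: ref 6 -> FAULT, evict 1, frames=[6,5]
Step 7: ref 4 -> FAULT, evict 5, frames=[6,4]
Step 8: ref 4 -> HIT, frames=[6,4]
Step 9: ref 5 -> FAULT, evict 6, frames=[5,4]
At step 9: evicted page 6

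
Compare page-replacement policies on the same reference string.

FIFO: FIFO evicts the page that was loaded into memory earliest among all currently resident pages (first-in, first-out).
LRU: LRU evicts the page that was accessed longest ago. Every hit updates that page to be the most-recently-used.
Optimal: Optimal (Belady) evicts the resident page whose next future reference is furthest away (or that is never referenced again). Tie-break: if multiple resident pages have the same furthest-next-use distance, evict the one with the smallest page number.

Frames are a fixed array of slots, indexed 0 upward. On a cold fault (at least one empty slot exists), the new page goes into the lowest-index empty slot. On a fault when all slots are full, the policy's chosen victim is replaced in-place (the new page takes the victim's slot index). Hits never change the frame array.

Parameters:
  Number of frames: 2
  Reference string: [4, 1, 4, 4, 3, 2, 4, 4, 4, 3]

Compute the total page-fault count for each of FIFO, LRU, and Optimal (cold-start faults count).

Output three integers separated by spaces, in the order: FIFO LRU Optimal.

Answer: 6 6 5

Derivation:
--- FIFO ---
  step 0: ref 4 -> FAULT, frames=[4,-] (faults so far: 1)
  step 1: ref 1 -> FAULT, frames=[4,1] (faults so far: 2)
  step 2: ref 4 -> HIT, frames=[4,1] (faults so far: 2)
  step 3: ref 4 -> HIT, frames=[4,1] (faults so far: 2)
  step 4: ref 3 -> FAULT, evict 4, frames=[3,1] (faults so far: 3)
  step 5: ref 2 -> FAULT, evict 1, frames=[3,2] (faults so far: 4)
  step 6: ref 4 -> FAULT, evict 3, frames=[4,2] (faults so far: 5)
  step 7: ref 4 -> HIT, frames=[4,2] (faults so far: 5)
  step 8: ref 4 -> HIT, frames=[4,2] (faults so far: 5)
  step 9: ref 3 -> FAULT, evict 2, frames=[4,3] (faults so far: 6)
  FIFO total faults: 6
--- LRU ---
  step 0: ref 4 -> FAULT, frames=[4,-] (faults so far: 1)
  step 1: ref 1 -> FAULT, frames=[4,1] (faults so far: 2)
  step 2: ref 4 -> HIT, frames=[4,1] (faults so far: 2)
  step 3: ref 4 -> HIT, frames=[4,1] (faults so far: 2)
  step 4: ref 3 -> FAULT, evict 1, frames=[4,3] (faults so far: 3)
  step 5: ref 2 -> FAULT, evict 4, frames=[2,3] (faults so far: 4)
  step 6: ref 4 -> FAULT, evict 3, frames=[2,4] (faults so far: 5)
  step 7: ref 4 -> HIT, frames=[2,4] (faults so far: 5)
  step 8: ref 4 -> HIT, frames=[2,4] (faults so far: 5)
  step 9: ref 3 -> FAULT, evict 2, frames=[3,4] (faults so far: 6)
  LRU total faults: 6
--- Optimal ---
  step 0: ref 4 -> FAULT, frames=[4,-] (faults so far: 1)
  step 1: ref 1 -> FAULT, frames=[4,1] (faults so far: 2)
  step 2: ref 4 -> HIT, frames=[4,1] (faults so far: 2)
  step 3: ref 4 -> HIT, frames=[4,1] (faults so far: 2)
  step 4: ref 3 -> FAULT, evict 1, frames=[4,3] (faults so far: 3)
  step 5: ref 2 -> FAULT, evict 3, frames=[4,2] (faults so far: 4)
  step 6: ref 4 -> HIT, frames=[4,2] (faults so far: 4)
  step 7: ref 4 -> HIT, frames=[4,2] (faults so far: 4)
  step 8: ref 4 -> HIT, frames=[4,2] (faults so far: 4)
  step 9: ref 3 -> FAULT, evict 2, frames=[4,3] (faults so far: 5)
  Optimal total faults: 5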